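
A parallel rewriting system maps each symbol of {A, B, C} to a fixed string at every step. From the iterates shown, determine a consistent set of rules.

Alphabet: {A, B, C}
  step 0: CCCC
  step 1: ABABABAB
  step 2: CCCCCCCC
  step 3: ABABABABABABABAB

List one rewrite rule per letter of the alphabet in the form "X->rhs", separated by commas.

A->C, B->C, C->AB

  step 2 ⇒ step 3: CCCCCCCC ⇒ AB·AB·AB·AB·AB·AB·AB·AB
    C ↦ AB
  step 1 ⇒ step 2: ABABABAB ⇒ C·C·C·C·C·C·C·C
    A ↦ C
  step 1 ⇒ step 2: ABABABAB ⇒ C·C·C·C·C·C·C·C
    B ↦ C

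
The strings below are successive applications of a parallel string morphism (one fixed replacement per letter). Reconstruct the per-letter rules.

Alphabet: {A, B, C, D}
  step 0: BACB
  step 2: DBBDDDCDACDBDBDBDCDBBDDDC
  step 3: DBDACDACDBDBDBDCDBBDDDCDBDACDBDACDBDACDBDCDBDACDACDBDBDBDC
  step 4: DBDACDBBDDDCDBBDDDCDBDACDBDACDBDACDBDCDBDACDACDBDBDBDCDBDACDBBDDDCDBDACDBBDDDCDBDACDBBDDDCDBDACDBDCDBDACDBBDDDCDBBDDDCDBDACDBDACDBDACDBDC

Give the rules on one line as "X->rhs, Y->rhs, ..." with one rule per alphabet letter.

A->BDD, B->DAC, C->DC, D->DB

  step 3 ⇒ step 4: DBDACDACDBDBDBDCDBBDDDCDBDACDBDACDBDACDBDCDBDACDACDBDBDBDC ⇒ DB·DAC·DB·BDD·DC·DB·BDD·DC·DB·DAC·DB·DAC·DB·DAC·DB·DC·DB·DAC·DAC·DB·DB·DB·DC·DB·DAC·DB·BDD·DC·DB·DAC·DB·BDD·DC·DB·DAC·DB·BDD·DC·DB·DAC·DB·DC·DB·DAC·DB·BDD·DC·DB·BDD·DC·DB·DAC·DB·DAC·DB·DAC·DB·DC
    A ↦ BDD
    B ↦ DAC
    C ↦ DC
    D ↦ DB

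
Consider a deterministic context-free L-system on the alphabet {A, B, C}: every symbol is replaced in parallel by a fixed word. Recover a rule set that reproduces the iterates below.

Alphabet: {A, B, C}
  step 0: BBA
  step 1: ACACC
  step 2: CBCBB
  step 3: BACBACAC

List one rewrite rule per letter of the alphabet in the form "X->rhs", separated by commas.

  step 2 ⇒ step 3: CBCBB ⇒ B·AC·B·AC·AC
    B ↦ AC
    C ↦ B
  step 0 ⇒ step 1: BBA ⇒ AC·AC·C
    A ↦ C

A->C, B->AC, C->B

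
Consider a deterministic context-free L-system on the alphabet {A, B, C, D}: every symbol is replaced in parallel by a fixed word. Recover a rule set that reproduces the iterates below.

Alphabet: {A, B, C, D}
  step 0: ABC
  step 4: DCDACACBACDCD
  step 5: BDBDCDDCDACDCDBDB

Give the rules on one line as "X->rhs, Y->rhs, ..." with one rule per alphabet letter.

A->DC, B->AC, C->D, D->B

  step 4 ⇒ step 5: DCDACACBACDCD ⇒ B·D·B·DC·D·DC·D·AC·DC·D·B·D·B
    A ↦ DC
    B ↦ AC
    C ↦ D
    D ↦ B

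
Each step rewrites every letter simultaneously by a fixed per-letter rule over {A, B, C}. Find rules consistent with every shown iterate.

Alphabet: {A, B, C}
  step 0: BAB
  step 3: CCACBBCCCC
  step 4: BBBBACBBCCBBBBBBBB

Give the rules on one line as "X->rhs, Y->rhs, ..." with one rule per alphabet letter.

A->AC, B->C, C->BB

  step 3 ⇒ step 4: CCACBBCCCC ⇒ BB·BB·AC·BB·C·C·BB·BB·BB·BB
    A ↦ AC
    B ↦ C
    C ↦ BB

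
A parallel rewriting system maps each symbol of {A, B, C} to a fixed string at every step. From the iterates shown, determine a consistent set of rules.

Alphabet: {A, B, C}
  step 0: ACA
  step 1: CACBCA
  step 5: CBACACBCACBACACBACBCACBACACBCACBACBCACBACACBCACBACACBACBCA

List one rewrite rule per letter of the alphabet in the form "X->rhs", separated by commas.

A->CA, B->A, C->CB

  step 0 ⇒ step 1: ACA ⇒ CA·CB·CA
    A ↦ CA
    C ↦ CB
    B ↦ A  (constrained at step 1)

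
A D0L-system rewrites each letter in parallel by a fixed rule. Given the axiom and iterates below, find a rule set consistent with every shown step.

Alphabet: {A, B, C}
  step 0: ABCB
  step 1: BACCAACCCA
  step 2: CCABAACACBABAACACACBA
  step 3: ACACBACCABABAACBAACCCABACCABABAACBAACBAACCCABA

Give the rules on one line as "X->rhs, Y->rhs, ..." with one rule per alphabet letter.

A->BA, B->CCA, C->AC

  step 2 ⇒ step 3: CCABAACACBABAACACACBA ⇒ AC·AC·BA·CCA·BA·BA·AC·BA·AC·CCA·BA·CCA·BA·BA·AC·BA·AC·BA·AC·CCA·BA
    A ↦ BA
    B ↦ CCA
    C ↦ AC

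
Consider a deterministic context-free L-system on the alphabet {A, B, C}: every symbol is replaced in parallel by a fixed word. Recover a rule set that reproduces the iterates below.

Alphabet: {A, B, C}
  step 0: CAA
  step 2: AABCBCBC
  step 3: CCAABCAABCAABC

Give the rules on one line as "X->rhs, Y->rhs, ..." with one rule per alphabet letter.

A->C, B->AA, C->BC

  step 2 ⇒ step 3: AABCBCBC ⇒ C·C·AA·BC·AA·BC·AA·BC
    A ↦ C
    B ↦ AA
    C ↦ BC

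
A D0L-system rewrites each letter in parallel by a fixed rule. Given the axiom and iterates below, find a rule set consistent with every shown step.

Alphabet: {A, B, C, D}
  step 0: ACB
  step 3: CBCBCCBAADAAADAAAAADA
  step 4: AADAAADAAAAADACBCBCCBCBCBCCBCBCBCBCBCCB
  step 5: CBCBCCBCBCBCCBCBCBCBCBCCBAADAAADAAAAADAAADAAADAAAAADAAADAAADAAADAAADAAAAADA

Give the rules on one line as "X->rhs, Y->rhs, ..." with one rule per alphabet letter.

  step 4 ⇒ step 5: AADAAADAAAAADACBCBCCBCBCBCCBCBCBCBCBCCB ⇒ CB·CB·C·CB·CB·CB·C·CB·CB·CB·CB·CB·C·CB·AA·DA·AA·DA·AA·AA·DA·AA·DA·AA·DA·AA·AA·DA·AA·DA·AA·DA·AA·DA·AA·DA·AA·AA·DA
    A ↦ CB
    B ↦ DA
    C ↦ AA
    D ↦ C

A->CB, B->DA, C->AA, D->C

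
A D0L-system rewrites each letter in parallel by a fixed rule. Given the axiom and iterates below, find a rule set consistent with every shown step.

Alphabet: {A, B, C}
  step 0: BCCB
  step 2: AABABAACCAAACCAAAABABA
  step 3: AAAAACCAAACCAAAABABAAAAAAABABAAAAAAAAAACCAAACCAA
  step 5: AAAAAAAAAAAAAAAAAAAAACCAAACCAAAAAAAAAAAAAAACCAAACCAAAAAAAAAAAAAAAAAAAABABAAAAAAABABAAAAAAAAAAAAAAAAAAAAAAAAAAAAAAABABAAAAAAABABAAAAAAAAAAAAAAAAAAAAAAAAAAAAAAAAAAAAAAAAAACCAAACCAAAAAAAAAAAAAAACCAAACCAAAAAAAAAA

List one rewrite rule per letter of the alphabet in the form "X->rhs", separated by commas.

A->AA, B->ACC, C->BA

  step 2 ⇒ step 3: AABABAACCAAACCAAAABABA ⇒ AA·AA·ACC·AA·ACC·AA·AA·BA·BA·AA·AA·AA·BA·BA·AA·AA·AA·AA·ACC·AA·ACC·AA
    A ↦ AA
    B ↦ ACC
    C ↦ BA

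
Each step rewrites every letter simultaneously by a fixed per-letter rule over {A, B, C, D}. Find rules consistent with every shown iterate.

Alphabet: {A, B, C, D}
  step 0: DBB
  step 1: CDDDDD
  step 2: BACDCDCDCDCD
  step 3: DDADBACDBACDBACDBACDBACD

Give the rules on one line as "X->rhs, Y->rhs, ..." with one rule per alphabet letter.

A->AD, B->DD, C->BA, D->CD

  step 2 ⇒ step 3: BACDCDCDCDCD ⇒ DD·AD·BA·CD·BA·CD·BA·CD·BA·CD·BA·CD
    A ↦ AD
    B ↦ DD
    C ↦ BA
    D ↦ CD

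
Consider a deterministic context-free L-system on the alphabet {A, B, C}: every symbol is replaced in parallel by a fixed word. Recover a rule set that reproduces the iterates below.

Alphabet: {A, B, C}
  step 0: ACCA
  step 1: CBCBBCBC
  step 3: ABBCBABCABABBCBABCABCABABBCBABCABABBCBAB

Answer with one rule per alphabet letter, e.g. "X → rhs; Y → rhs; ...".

A->C, B->AB, C->BCB

  step 0 ⇒ step 1: ACCA ⇒ C·BCB·BCB·C
    A ↦ C
    C ↦ BCB
    B ↦ AB  (constrained at step 1)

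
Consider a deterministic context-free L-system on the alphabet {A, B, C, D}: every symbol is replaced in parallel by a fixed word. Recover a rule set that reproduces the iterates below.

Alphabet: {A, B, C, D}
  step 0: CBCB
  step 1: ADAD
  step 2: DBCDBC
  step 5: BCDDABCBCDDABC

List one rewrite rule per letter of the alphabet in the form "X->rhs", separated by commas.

  step 1 ⇒ step 2: ADAD ⇒ D·BC·D·BC
    A ↦ D
    D ↦ BC
  step 0 ⇒ step 1: CBCB ⇒ A·D·A·D
    B ↦ D
  step 0 ⇒ step 1: CBCB ⇒ A·D·A·D
    C ↦ A

A->D, B->D, C->A, D->BC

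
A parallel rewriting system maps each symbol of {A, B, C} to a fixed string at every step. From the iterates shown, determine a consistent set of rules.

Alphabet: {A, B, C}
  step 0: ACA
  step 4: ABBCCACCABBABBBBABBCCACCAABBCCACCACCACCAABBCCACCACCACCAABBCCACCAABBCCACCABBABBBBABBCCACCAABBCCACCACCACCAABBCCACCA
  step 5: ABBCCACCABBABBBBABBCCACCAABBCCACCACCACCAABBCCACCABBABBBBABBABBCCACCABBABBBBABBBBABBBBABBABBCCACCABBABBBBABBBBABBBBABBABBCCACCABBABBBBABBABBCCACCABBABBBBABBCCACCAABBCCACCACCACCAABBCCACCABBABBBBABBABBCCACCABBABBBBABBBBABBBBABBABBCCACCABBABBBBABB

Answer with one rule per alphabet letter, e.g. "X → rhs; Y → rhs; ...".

A->ABB, B->CCA, C->B

  step 4 ⇒ step 5: ABBCCACCABBABBBBABBCCACCAABBCCACCACCACCAABBCCACCACCACCAABBCCACCAABBCCACCABBABBBBABBCCACCAABBCCACCACCACCAABBCCACCA ⇒ ABB·CCA·CCA·B·B·ABB·B·B·ABB·CCA·CCA·ABB·CCA·CCA·CCA·CCA·ABB·CCA·CCA·B·B·ABB·B·B·ABB·ABB·CCA·CCA·B·B·ABB·B·B·ABB·B·B·ABB·B·B·ABB·ABB·CCA·CCA·B·B·ABB·B·B·ABB·B·B·ABB·B·B·ABB·ABB·CCA·CCA·B·B·ABB·B·B·ABB·ABB·CCA·CCA·B·B·ABB·B·B·ABB·CCA·CCA·ABB·CCA·CCA·CCA·CCA·ABB·CCA·CCA·B·B·ABB·B·B·ABB·ABB·CCA·CCA·B·B·ABB·B·B·ABB·B·B·ABB·B·B·ABB·ABB·CCA·CCA·B·B·ABB·B·B·ABB
    A ↦ ABB
    B ↦ CCA
    C ↦ B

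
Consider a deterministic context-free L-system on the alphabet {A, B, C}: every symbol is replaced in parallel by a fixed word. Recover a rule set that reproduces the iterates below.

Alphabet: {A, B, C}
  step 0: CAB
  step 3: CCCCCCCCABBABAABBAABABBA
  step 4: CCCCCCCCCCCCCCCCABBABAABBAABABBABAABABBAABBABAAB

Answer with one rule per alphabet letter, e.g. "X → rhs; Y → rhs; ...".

  step 3 ⇒ step 4: CCCCCCCCABBABAABBAABABBA ⇒ CC·CC·CC·CC·CC·CC·CC·CC·AB·BA·BA·AB·BA·AB·AB·BA·BA·AB·AB·BA·AB·BA·BA·AB
    A ↦ AB
    B ↦ BA
    C ↦ CC

A->AB, B->BA, C->CC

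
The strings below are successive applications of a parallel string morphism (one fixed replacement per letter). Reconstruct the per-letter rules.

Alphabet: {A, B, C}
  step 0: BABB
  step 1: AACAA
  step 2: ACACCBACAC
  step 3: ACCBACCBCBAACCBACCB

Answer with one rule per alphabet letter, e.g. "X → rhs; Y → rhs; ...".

A->AC, B->A, C->CB

  step 2 ⇒ step 3: ACACCBACAC ⇒ AC·CB·AC·CB·CB·A·AC·CB·AC·CB
    A ↦ AC
    B ↦ A
    C ↦ CB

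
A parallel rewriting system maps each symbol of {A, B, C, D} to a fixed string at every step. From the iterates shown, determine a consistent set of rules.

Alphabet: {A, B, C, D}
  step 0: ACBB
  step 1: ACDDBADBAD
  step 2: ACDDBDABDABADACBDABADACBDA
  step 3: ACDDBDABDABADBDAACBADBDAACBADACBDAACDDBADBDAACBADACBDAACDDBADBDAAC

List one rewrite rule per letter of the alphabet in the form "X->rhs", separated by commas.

  step 2 ⇒ step 3: ACDDBDABDABADACBDABADACBDA ⇒ AC·DD·BDA·BDA·BAD·BDA·AC·BAD·BDA·AC·BAD·AC·BDA·AC·DD·BAD·BDA·AC·BAD·AC·BDA·AC·DD·BAD·BDA·AC
    A ↦ AC
    B ↦ BAD
    C ↦ DD
    D ↦ BDA

A->AC, B->BAD, C->DD, D->BDA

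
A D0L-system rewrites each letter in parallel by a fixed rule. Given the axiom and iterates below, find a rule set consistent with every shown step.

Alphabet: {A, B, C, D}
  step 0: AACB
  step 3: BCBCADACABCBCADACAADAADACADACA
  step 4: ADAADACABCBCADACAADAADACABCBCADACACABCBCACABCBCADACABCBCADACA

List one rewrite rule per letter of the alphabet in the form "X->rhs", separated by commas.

A->CA, B->A, C->DA, D->BCB

  step 3 ⇒ step 4: BCBCADACABCBCADACAADAADACADACA ⇒ A·DA·A·DA·CA·BCB·CA·DA·CA·A·DA·A·DA·CA·BCB·CA·DA·CA·CA·BCB·CA·CA·BCB·CA·DA·CA·BCB·CA·DA·CA
    A ↦ CA
    B ↦ A
    C ↦ DA
    D ↦ BCB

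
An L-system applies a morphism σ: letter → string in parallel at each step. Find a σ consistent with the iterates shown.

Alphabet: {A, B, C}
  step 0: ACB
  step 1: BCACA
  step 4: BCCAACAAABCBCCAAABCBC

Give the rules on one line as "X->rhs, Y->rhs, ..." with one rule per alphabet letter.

  step 0 ⇒ step 1: ACB ⇒ BC·A·CA
    A ↦ BC
    B ↦ CA
    C ↦ A

A->BC, B->CA, C->A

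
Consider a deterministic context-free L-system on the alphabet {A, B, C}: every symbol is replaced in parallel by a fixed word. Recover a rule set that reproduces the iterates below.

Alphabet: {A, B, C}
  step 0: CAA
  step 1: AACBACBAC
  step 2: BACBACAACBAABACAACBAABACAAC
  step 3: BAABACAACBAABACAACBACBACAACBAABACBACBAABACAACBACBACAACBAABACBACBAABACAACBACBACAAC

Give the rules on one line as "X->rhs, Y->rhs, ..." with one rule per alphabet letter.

  step 2 ⇒ step 3: BACBACAACBAABACAACBAABACAAC ⇒ BAA·BAC·AAC·BAA·BAC·AAC·BAC·BAC·AAC·BAA·BAC·BAC·BAA·BAC·AAC·BAC·BAC·AAC·BAA·BAC·BAC·BAA·BAC·AAC·BAC·BAC·AAC
    A ↦ BAC
    B ↦ BAA
    C ↦ AAC

A->BAC, B->BAA, C->AAC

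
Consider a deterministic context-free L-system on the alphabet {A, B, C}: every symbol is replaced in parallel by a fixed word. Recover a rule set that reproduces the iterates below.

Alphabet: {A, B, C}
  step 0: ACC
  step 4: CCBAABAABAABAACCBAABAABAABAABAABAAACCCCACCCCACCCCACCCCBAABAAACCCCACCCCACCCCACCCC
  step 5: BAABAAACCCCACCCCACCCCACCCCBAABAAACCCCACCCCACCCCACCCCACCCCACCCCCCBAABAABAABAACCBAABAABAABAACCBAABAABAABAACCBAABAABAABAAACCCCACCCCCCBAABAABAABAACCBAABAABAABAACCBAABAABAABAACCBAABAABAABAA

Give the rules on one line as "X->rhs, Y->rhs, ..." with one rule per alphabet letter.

  step 4 ⇒ step 5: CCBAABAABAABAACCBAABAABAABAABAABAAACCCCACCCCACCCCACCCCBAABAAACCCCACCCCACCCCACCCC ⇒ BAA·BAA·A·CC·CC·A·CC·CC·A·CC·CC·A·CC·CC·BAA·BAA·A·CC·CC·A·CC·CC·A·CC·CC·A·CC·CC·A·CC·CC·A·CC·CC·CC·BAA·BAA·BAA·BAA·CC·BAA·BAA·BAA·BAA·CC·BAA·BAA·BAA·BAA·CC·BAA·BAA·BAA·BAA·A·CC·CC·A·CC·CC·CC·BAA·BAA·BAA·BAA·CC·BAA·BAA·BAA·BAA·CC·BAA·BAA·BAA·BAA·CC·BAA·BAA·BAA·BAA
    A ↦ CC
    B ↦ A
    C ↦ BAA

A->CC, B->A, C->BAA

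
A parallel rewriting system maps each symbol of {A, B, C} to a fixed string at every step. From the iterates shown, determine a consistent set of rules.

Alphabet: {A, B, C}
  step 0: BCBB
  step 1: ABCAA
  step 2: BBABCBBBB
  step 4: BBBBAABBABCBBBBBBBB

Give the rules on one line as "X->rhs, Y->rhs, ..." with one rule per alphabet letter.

  step 1 ⇒ step 2: ABCAA ⇒ BB·A·BC·BB·BB
    A ↦ BB
    B ↦ A
    C ↦ BC

A->BB, B->A, C->BC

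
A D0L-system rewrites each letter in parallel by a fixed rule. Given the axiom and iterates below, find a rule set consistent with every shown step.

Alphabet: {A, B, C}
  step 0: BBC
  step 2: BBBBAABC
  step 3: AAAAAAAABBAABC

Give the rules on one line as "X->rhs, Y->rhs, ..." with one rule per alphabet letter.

A->B, B->AA, C->BC

  step 2 ⇒ step 3: BBBBAABC ⇒ AA·AA·AA·AA·B·B·AA·BC
    A ↦ B
    B ↦ AA
    C ↦ BC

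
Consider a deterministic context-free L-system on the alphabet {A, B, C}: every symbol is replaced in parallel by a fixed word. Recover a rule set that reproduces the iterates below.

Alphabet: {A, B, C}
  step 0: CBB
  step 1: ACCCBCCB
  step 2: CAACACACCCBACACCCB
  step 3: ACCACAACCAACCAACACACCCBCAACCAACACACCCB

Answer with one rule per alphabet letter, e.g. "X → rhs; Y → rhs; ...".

A->CA, B->CCB, C->AC

  step 2 ⇒ step 3: CAACACACCCBACACCCB ⇒ AC·CA·CA·AC·CA·AC·CA·AC·AC·AC·CCB·CA·AC·CA·AC·AC·AC·CCB
    A ↦ CA
    B ↦ CCB
    C ↦ AC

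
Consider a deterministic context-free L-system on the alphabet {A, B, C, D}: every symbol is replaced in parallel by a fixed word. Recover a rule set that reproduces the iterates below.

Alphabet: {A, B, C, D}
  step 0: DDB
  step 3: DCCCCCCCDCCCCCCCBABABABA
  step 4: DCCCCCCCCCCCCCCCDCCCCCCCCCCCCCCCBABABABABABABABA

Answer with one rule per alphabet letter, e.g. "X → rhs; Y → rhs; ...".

  step 3 ⇒ step 4: DCCCCCCCDCCCCCCCBABABABA ⇒ DC·CC·CC·CC·CC·CC·CC·CC·DC·CC·CC·CC·CC·CC·CC·CC·BA·BA·BA·BA·BA·BA·BA·BA
    A ↦ BA
    B ↦ BA
    C ↦ CC
    D ↦ DC

A->BA, B->BA, C->CC, D->DC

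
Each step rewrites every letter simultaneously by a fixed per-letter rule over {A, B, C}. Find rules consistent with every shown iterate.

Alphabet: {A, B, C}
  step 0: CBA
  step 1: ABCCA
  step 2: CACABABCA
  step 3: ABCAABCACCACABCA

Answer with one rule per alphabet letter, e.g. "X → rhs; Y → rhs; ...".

  step 2 ⇒ step 3: CACABABCA ⇒ AB·CA·AB·CA·C·CA·C·AB·CA
    A ↦ CA
    B ↦ C
    C ↦ AB

A->CA, B->C, C->AB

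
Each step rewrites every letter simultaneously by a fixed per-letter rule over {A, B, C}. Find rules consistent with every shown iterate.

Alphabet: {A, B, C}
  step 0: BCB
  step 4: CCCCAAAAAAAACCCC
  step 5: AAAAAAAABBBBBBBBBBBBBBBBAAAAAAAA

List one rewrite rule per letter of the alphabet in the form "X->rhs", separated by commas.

  step 4 ⇒ step 5: CCCCAAAAAAAACCCC ⇒ AA·AA·AA·AA·BB·BB·BB·BB·BB·BB·BB·BB·AA·AA·AA·AA
    A ↦ BB
    C ↦ AA
    B ↦ C  (constrained at step 0)

A->BB, B->C, C->AA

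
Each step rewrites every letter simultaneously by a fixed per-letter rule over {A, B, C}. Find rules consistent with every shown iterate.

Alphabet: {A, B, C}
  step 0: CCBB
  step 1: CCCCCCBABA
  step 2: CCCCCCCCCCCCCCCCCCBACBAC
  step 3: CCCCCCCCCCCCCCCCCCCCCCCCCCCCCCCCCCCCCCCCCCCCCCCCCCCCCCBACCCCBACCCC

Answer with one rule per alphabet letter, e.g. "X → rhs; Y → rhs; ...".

  step 2 ⇒ step 3: CCCCCCCCCCCCCCCCCCBACBAC ⇒ CCC·CCC·CCC·CCC·CCC·CCC·CCC·CCC·CCC·CCC·CCC·CCC·CCC·CCC·CCC·CCC·CCC·CCC·BA·C·CCC·BA·C·CCC
    A ↦ C
    B ↦ BA
    C ↦ CCC

A->C, B->BA, C->CCC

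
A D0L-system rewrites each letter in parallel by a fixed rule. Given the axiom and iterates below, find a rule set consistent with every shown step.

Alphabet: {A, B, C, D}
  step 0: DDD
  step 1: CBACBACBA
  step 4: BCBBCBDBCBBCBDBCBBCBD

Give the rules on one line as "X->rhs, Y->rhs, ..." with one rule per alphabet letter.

A->BD, B->C, C->B, D->CBA

  step 0 ⇒ step 1: DDD ⇒ CBA·CBA·CBA
    D ↦ CBA
    A ↦ BD  (constrained at step 1)
    B ↦ C  (constrained at step 1)
    C ↦ B  (constrained at step 1)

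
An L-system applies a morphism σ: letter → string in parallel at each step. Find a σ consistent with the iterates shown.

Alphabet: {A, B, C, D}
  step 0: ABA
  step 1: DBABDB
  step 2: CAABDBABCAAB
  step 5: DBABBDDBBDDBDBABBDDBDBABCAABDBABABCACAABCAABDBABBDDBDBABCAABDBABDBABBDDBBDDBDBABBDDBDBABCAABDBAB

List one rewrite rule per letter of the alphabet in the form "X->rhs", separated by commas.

  step 1 ⇒ step 2: DBABDB ⇒ CA·AB·DB·AB·CA·AB
    A ↦ DB
    B ↦ AB
    D ↦ CA
    C ↦ BD  (constrained at step 2)

A->DB, B->AB, C->BD, D->CA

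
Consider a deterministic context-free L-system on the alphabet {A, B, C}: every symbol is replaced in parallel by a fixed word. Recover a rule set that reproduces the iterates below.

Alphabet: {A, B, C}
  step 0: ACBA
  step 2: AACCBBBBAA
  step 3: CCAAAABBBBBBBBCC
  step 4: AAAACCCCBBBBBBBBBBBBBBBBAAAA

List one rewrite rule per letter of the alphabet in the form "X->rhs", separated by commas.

  step 3 ⇒ step 4: CCAAAABBBBBBBBCC ⇒ AA·AA·C·C·C·C·BB·BB·BB·BB·BB·BB·BB·BB·AA·AA
    A ↦ C
    B ↦ BB
    C ↦ AA

A->C, B->BB, C->AA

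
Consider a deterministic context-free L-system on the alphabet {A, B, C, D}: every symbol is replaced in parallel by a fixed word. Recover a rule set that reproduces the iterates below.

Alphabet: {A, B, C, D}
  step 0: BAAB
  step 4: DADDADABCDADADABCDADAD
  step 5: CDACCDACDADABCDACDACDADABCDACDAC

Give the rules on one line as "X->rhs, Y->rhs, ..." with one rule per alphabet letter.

  step 4 ⇒ step 5: DADDADABCDADADABCDADAD ⇒ C·DA·C·C·DA·C·DA·D·AB·C·DA·C·DA·C·DA·D·AB·C·DA·C·DA·C
    A ↦ DA
    B ↦ D
    C ↦ AB
    D ↦ C

A->DA, B->D, C->AB, D->C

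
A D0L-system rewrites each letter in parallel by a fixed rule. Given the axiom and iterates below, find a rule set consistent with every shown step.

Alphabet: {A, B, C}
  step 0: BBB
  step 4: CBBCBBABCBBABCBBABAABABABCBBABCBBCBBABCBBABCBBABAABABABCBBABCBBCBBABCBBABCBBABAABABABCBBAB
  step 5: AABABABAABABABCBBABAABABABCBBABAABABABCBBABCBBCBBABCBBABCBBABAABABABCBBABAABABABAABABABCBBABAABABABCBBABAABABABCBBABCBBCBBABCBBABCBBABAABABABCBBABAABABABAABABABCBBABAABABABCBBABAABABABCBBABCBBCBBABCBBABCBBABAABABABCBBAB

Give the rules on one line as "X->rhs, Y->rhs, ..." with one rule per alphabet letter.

  step 4 ⇒ step 5: CBBCBBABCBBABCBBABAABABABCBBABCBBCBBABCBBABCBBABAABABABCBBABCBBCBBABCBBABCBBABAABABABCBBAB ⇒ AAB·AB·AB·AAB·AB·AB·CBB·AB·AAB·AB·AB·CBB·AB·AAB·AB·AB·CBB·AB·CBB·CBB·AB·CBB·AB·CBB·AB·AAB·AB·AB·CBB·AB·AAB·AB·AB·AAB·AB·AB·CBB·AB·AAB·AB·AB·CBB·AB·AAB·AB·AB·CBB·AB·CBB·CBB·AB·CBB·AB·CBB·AB·AAB·AB·AB·CBB·AB·AAB·AB·AB·AAB·AB·AB·CBB·AB·AAB·AB·AB·CBB·AB·AAB·AB·AB·CBB·AB·CBB·CBB·AB·CBB·AB·CBB·AB·AAB·AB·AB·CBB·AB
    A ↦ CBB
    B ↦ AB
    C ↦ AAB

A->CBB, B->AB, C->AAB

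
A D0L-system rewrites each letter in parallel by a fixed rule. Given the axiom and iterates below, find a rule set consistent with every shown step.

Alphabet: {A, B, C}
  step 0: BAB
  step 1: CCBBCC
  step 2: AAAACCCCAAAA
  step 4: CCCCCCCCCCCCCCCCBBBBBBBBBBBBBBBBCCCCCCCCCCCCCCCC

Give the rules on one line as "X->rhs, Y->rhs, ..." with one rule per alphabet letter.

  step 1 ⇒ step 2: CCBBCC ⇒ AA·AA·CC·CC·AA·AA
    B ↦ CC
    C ↦ AA
  step 0 ⇒ step 1: BAB ⇒ CC·BB·CC
    A ↦ BB

A->BB, B->CC, C->AA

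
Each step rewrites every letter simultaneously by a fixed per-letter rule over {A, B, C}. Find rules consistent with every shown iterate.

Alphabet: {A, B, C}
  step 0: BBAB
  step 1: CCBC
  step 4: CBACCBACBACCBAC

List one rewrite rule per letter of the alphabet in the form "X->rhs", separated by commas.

  step 0 ⇒ step 1: BBAB ⇒ C·C·B·C
    A ↦ B
    B ↦ C
    C ↦ AC  (constrained at step 1)

A->B, B->C, C->AC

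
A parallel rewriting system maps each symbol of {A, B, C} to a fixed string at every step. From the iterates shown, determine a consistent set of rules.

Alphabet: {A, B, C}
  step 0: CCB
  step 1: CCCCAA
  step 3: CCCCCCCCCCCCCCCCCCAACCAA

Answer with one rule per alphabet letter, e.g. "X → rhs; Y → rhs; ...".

  step 0 ⇒ step 1: CCB ⇒ CC·CC·AA
    B ↦ AA
    C ↦ CC
    A ↦ CB  (constrained at step 1)

A->CB, B->AA, C->CC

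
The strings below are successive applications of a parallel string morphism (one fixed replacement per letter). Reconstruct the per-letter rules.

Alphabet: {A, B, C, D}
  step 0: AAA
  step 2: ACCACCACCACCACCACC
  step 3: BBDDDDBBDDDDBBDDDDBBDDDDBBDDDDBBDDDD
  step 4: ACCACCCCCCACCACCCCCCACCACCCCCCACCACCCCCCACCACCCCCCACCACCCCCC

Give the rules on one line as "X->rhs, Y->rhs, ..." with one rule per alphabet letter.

  step 3 ⇒ step 4: BBDDDDBBDDDDBBDDDDBBDDDDBBDDDDBBDDDD ⇒ ACC·ACC·C·C·C·C·ACC·ACC·C·C·C·C·ACC·ACC·C·C·C·C·ACC·ACC·C·C·C·C·ACC·ACC·C·C·C·C·ACC·ACC·C·C·C·C
    B ↦ ACC
    D ↦ C
  step 2 ⇒ step 3: ACCACCACCACCACCACC ⇒ BB·DD·DD·BB·DD·DD·BB·DD·DD·BB·DD·DD·BB·DD·DD·BB·DD·DD
    A ↦ BB
  step 2 ⇒ step 3: ACCACCACCACCACCACC ⇒ BB·DD·DD·BB·DD·DD·BB·DD·DD·BB·DD·DD·BB·DD·DD·BB·DD·DD
    C ↦ DD

A->BB, B->ACC, C->DD, D->C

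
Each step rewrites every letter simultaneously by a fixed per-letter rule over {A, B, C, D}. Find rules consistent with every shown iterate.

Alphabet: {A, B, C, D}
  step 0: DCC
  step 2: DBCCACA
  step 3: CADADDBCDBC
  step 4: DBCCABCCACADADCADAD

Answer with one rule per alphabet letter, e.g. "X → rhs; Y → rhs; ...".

  step 3 ⇒ step 4: CADADDBCDBC ⇒ D·BC·CA·BC·CA·CA·DA·D·CA·DA·D
    A ↦ BC
    B ↦ DA
    C ↦ D
    D ↦ CA

A->BC, B->DA, C->D, D->CA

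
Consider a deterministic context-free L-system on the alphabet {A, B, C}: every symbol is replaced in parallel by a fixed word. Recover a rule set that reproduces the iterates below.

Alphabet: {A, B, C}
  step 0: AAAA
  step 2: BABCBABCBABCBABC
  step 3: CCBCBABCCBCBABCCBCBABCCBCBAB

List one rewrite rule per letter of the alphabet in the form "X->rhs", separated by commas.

A->CB, B->C, C->BAB

  step 2 ⇒ step 3: BABCBABCBABCBABC ⇒ C·CB·C·BAB·C·CB·C·BAB·C·CB·C·BAB·C·CB·C·BAB
    A ↦ CB
    B ↦ C
    C ↦ BAB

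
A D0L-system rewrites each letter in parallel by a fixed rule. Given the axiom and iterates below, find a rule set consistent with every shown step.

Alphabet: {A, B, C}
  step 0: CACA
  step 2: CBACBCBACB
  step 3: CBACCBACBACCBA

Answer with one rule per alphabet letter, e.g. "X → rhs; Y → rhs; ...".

A->C, B->A, C->CB

  step 2 ⇒ step 3: CBACBCBACB ⇒ CB·A·C·CB·A·CB·A·C·CB·A
    A ↦ C
    B ↦ A
    C ↦ CB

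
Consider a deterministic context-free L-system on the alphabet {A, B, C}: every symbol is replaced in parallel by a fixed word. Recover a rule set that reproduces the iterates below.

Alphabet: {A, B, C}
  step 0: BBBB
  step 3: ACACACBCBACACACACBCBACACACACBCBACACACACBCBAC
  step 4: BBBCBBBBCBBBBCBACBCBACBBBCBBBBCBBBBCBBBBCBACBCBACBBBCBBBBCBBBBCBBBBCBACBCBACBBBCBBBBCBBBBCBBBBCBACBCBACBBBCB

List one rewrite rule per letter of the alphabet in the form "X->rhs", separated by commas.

A->BB, B->AC, C->BCB

  step 3 ⇒ step 4: ACACACBCBACACACACBCBACACACACBCBACACACACBCBAC ⇒ BB·BCB·BB·BCB·BB·BCB·AC·BCB·AC·BB·BCB·BB·BCB·BB·BCB·BB·BCB·AC·BCB·AC·BB·BCB·BB·BCB·BB·BCB·BB·BCB·AC·BCB·AC·BB·BCB·BB·BCB·BB·BCB·BB·BCB·AC·BCB·AC·BB·BCB
    A ↦ BB
    B ↦ AC
    C ↦ BCB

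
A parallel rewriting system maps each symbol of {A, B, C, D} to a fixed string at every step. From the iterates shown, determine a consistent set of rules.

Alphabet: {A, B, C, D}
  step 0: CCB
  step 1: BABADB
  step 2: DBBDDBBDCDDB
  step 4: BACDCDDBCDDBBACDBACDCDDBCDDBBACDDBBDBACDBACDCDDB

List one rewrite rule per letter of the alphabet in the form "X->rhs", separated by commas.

A->BD, B->DB, C->BA, D->CD

  step 1 ⇒ step 2: BABADB ⇒ DB·BD·DB·BD·CD·DB
    A ↦ BD
    B ↦ DB
    D ↦ CD
  step 0 ⇒ step 1: CCB ⇒ BA·BA·DB
    C ↦ BA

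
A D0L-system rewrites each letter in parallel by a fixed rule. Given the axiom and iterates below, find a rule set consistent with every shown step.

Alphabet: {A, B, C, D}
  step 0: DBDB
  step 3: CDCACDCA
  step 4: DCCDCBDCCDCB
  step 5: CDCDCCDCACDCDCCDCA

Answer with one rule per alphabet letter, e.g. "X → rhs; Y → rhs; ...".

  step 4 ⇒ step 5: DCCDCBDCCDCB ⇒ C·DC·DC·C·DC·A·C·DC·DC·C·DC·A
    B ↦ A
    C ↦ DC
    D ↦ C
  step 3 ⇒ step 4: CDCACDCA ⇒ DC·C·DC·B·DC·C·DC·B
    A ↦ B

A->B, B->A, C->DC, D->C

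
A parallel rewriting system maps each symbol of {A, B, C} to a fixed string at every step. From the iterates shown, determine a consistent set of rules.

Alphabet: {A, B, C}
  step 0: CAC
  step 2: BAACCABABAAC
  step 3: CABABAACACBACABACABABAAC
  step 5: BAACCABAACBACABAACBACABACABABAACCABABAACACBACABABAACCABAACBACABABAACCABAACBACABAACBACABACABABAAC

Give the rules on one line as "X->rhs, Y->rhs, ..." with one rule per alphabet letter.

A->BA, B->CA, C->AC

  step 2 ⇒ step 3: BAACCABABAAC ⇒ CA·BA·BA·AC·AC·BA·CA·BA·CA·BA·BA·AC
    A ↦ BA
    B ↦ CA
    C ↦ AC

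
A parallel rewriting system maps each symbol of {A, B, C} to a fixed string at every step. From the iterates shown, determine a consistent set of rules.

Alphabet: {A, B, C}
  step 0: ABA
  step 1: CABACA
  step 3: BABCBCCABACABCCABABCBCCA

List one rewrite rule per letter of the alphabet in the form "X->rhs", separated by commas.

  step 0 ⇒ step 1: ABA ⇒ CA·BA·CA
    A ↦ CA
    B ↦ BA
    C ↦ BC  (constrained at step 1)

A->CA, B->BA, C->BC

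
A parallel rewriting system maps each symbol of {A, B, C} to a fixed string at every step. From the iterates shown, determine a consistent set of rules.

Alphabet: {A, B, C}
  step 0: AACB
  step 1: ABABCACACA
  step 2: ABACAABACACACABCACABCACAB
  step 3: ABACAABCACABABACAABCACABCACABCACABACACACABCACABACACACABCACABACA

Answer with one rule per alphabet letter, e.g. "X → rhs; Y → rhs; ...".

  step 2 ⇒ step 3: ABACAABACACACABCACABCACAB ⇒ AB·ACA·AB·CAC·AB·AB·ACA·AB·CAC·AB·CAC·AB·CAC·AB·ACA·CAC·AB·CAC·AB·ACA·CAC·AB·CAC·AB·ACA
    A ↦ AB
    B ↦ ACA
    C ↦ CAC

A->AB, B->ACA, C->CAC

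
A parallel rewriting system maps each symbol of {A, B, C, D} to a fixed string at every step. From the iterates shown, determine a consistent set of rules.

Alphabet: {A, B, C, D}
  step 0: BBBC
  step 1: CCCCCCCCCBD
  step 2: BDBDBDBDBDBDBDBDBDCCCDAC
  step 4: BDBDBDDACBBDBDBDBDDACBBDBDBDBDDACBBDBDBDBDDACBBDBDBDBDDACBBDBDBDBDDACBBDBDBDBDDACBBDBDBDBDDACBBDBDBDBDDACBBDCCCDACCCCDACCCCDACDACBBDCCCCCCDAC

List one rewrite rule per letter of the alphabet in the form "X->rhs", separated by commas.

  step 1 ⇒ step 2: CCCCCCCCCBD ⇒ BD·BD·BD·BD·BD·BD·BD·BD·BD·CCC·DAC
    B ↦ CCC
    C ↦ BD
    D ↦ DAC
    A ↦ B  (constrained at step 2)

A->B, B->CCC, C->BD, D->DAC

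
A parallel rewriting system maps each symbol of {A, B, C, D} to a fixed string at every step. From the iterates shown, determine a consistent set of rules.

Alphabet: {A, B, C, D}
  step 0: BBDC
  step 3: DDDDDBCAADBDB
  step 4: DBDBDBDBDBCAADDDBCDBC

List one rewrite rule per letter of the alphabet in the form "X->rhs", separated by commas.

A->D, B->C, C->AA, D->DB

  step 3 ⇒ step 4: DDDDDBCAADBDB ⇒ DB·DB·DB·DB·DB·C·AA·D·D·DB·C·DB·C
    A ↦ D
    B ↦ C
    C ↦ AA
    D ↦ DB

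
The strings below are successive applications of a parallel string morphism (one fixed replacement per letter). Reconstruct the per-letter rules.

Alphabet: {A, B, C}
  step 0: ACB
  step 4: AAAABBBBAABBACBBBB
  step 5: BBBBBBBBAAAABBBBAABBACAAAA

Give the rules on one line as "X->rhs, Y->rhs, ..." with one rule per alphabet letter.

A->BB, B->A, C->AC

  step 4 ⇒ step 5: AAAABBBBAABBACBBBB ⇒ BB·BB·BB·BB·A·A·A·A·BB·BB·A·A·BB·AC·A·A·A·A
    A ↦ BB
    B ↦ A
    C ↦ AC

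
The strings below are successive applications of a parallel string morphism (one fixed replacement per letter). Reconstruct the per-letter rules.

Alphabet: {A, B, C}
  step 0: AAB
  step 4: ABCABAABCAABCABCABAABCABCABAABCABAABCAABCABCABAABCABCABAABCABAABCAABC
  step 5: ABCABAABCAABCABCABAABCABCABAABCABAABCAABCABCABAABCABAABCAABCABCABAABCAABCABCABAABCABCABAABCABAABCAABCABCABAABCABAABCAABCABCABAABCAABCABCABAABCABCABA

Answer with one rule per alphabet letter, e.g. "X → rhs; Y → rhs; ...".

A->ABC, B->A, C->BA

  step 4 ⇒ step 5: ABCABAABCAABCABCABAABCABCABAABCABAABCAABCABCABAABCABCABAABCABAABCAABC ⇒ ABC·A·BA·ABC·A·ABC·ABC·A·BA·ABC·ABC·A·BA·ABC·A·BA·ABC·A·ABC·ABC·A·BA·ABC·A·BA·ABC·A·ABC·ABC·A·BA·ABC·A·ABC·ABC·A·BA·ABC·ABC·A·BA·ABC·A·BA·ABC·A·ABC·ABC·A·BA·ABC·A·BA·ABC·A·ABC·ABC·A·BA·ABC·A·ABC·ABC·A·BA·ABC·ABC·A·BA
    A ↦ ABC
    B ↦ A
    C ↦ BA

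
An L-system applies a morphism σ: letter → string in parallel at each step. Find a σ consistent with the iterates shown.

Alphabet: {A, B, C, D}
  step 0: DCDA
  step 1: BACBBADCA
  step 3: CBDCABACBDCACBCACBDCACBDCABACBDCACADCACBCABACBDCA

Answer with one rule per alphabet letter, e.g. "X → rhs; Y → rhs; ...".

A->DCA, B->CA, C->CB, D->BA

  step 0 ⇒ step 1: DCDA ⇒ BA·CB·BA·DCA
    A ↦ DCA
    C ↦ CB
    D ↦ BA
    B ↦ CA  (constrained at step 1)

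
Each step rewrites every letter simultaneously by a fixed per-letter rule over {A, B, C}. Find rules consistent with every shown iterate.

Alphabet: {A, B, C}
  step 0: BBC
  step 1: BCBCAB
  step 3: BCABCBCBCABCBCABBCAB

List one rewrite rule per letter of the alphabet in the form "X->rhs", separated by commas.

  step 0 ⇒ step 1: BBC ⇒ BC·BC·AB
    B ↦ BC
    C ↦ AB
    A ↦ C  (constrained at step 1)

A->C, B->BC, C->AB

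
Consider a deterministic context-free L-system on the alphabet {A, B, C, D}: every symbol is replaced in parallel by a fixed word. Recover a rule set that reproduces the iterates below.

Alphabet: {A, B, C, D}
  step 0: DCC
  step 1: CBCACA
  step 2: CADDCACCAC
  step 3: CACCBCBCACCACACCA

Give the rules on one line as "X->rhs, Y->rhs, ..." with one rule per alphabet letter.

A->C, B->DD, C->CA, D->CB

  step 2 ⇒ step 3: CADDCACCAC ⇒ CA·C·CB·CB·CA·C·CA·CA·C·CA
    A ↦ C
    C ↦ CA
    D ↦ CB
  step 1 ⇒ step 2: CBCACA ⇒ CA·DD·CA·C·CA·C
    B ↦ DD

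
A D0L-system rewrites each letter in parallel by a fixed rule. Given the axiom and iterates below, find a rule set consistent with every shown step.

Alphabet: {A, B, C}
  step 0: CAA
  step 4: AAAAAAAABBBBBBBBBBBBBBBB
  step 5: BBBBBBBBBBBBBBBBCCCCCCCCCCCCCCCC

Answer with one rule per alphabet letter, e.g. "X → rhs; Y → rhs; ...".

  step 4 ⇒ step 5: AAAAAAAABBBBBBBBBBBBBBBB ⇒ BB·BB·BB·BB·BB·BB·BB·BB·C·C·C·C·C·C·C·C·C·C·C·C·C·C·C·C
    A ↦ BB
    B ↦ C
    C ↦ AA  (constrained at step 0)

A->BB, B->C, C->AA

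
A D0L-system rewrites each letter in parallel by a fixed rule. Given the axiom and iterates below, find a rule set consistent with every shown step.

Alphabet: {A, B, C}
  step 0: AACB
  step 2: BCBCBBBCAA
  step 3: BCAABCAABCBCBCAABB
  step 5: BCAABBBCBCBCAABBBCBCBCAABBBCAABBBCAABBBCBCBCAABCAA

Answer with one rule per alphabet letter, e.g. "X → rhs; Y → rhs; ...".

A->B, B->BC, C->AA

  step 2 ⇒ step 3: BCBCBBBCAA ⇒ BC·AA·BC·AA·BC·BC·BC·AA·B·B
    A ↦ B
    B ↦ BC
    C ↦ AA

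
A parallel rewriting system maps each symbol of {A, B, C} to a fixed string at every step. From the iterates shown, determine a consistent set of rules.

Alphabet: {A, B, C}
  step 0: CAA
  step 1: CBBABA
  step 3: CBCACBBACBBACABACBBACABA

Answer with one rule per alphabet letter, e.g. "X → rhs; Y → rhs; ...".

A->BA, B->CA, C->CB

  step 0 ⇒ step 1: CAA ⇒ CB·BA·BA
    A ↦ BA
    C ↦ CB
    B ↦ CA  (constrained at step 1)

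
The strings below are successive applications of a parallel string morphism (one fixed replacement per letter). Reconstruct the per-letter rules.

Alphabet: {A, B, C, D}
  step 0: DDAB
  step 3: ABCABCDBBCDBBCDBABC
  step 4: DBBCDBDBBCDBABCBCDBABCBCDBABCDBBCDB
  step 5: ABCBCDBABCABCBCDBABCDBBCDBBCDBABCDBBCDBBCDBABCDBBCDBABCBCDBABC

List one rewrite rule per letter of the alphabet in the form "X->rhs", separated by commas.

  step 4 ⇒ step 5: DBBCDBDBBCDBABCBCDBABCBCDBABCDBBCDB ⇒ A·BC·BC·DB·A·BC·A·BC·BC·DB·A·BC·DB·BC·DB·BC·DB·A·BC·DB·BC·DB·BC·DB·A·BC·DB·BC·DB·A·BC·BC·DB·A·BC
    A ↦ DB
    B ↦ BC
    C ↦ DB
    D ↦ A

A->DB, B->BC, C->DB, D->A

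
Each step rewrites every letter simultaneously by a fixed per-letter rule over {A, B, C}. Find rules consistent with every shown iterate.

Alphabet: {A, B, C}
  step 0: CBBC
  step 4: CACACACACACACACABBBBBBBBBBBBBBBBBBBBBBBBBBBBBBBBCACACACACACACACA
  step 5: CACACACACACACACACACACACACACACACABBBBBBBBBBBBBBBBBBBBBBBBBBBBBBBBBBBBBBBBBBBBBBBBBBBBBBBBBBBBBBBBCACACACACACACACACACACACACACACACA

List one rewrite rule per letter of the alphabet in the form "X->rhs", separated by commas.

A->CA, B->BB, C->CA

  step 4 ⇒ step 5: CACACACACACACACABBBBBBBBBBBBBBBBBBBBBBBBBBBBBBBBCACACACACACACACA ⇒ CA·CA·CA·CA·CA·CA·CA·CA·CA·CA·CA·CA·CA·CA·CA·CA·BB·BB·BB·BB·BB·BB·BB·BB·BB·BB·BB·BB·BB·BB·BB·BB·BB·BB·BB·BB·BB·BB·BB·BB·BB·BB·BB·BB·BB·BB·BB·BB·CA·CA·CA·CA·CA·CA·CA·CA·CA·CA·CA·CA·CA·CA·CA·CA
    A ↦ CA
    B ↦ BB
    C ↦ CA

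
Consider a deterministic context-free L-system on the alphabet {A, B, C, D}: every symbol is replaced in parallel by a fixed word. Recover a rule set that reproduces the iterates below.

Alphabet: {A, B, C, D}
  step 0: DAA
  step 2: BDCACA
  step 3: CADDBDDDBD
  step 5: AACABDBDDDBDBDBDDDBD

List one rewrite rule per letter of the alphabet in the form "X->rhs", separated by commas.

  step 2 ⇒ step 3: BDCACA ⇒ C·A·DD·BD·DD·BD
    A ↦ BD
    B ↦ C
    C ↦ DD
    D ↦ A

A->BD, B->C, C->DD, D->A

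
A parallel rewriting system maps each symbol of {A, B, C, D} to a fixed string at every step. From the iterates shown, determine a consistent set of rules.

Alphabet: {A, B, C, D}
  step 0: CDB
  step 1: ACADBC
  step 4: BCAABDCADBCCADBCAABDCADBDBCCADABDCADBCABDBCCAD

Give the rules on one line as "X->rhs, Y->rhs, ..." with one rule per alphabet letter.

A->BD, B->BC, C->A, D->CAD

  step 0 ⇒ step 1: CDB ⇒ A·CAD·BC
    B ↦ BC
    C ↦ A
    D ↦ CAD
    A ↦ BD  (constrained at step 1)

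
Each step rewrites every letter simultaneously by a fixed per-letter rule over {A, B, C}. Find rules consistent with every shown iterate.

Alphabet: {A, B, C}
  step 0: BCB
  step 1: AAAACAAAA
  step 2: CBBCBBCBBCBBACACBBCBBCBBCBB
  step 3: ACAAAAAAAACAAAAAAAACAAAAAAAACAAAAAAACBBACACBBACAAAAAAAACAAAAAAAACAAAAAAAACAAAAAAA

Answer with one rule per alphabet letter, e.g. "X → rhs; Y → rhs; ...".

A->CBB, B->AAA, C->ACA

  step 2 ⇒ step 3: CBBCBBCBBCBBACACBBCBBCBBCBB ⇒ ACA·AAA·AAA·ACA·AAA·AAA·ACA·AAA·AAA·ACA·AAA·AAA·CBB·ACA·CBB·ACA·AAA·AAA·ACA·AAA·AAA·ACA·AAA·AAA·ACA·AAA·AAA
    A ↦ CBB
    B ↦ AAA
    C ↦ ACA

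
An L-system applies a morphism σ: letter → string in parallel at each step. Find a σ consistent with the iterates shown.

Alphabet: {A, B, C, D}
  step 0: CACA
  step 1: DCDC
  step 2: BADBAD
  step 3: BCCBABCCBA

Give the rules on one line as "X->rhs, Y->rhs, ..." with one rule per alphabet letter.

A->C, B->BC, C->D, D->BA

  step 2 ⇒ step 3: BADBAD ⇒ BC·C·BA·BC·C·BA
    A ↦ C
    B ↦ BC
    D ↦ BA
  step 0 ⇒ step 1: CACA ⇒ D·C·D·C
    C ↦ D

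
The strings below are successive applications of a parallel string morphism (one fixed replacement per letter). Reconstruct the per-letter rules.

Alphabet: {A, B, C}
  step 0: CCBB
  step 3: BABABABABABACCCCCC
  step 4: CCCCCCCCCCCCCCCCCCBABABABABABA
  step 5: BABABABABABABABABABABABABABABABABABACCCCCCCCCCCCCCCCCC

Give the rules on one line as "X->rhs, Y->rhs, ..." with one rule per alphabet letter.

  step 4 ⇒ step 5: CCCCCCCCCCCCCCCCCCBABABABABABA ⇒ BA·BA·BA·BA·BA·BA·BA·BA·BA·BA·BA·BA·BA·BA·BA·BA·BA·BA·C·CC·C·CC·C·CC·C·CC·C·CC·C·CC
    A ↦ CC
    B ↦ C
    C ↦ BA

A->CC, B->C, C->BA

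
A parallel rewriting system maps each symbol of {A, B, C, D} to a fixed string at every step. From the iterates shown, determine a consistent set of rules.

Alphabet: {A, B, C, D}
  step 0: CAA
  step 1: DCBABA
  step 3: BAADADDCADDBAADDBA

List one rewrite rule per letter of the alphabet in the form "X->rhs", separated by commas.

A->BA, B->D, C->DC, D->AD

  step 0 ⇒ step 1: CAA ⇒ DC·BA·BA
    A ↦ BA
    C ↦ DC
    B ↦ D  (constrained at step 1)
    D ↦ AD  (constrained at step 1)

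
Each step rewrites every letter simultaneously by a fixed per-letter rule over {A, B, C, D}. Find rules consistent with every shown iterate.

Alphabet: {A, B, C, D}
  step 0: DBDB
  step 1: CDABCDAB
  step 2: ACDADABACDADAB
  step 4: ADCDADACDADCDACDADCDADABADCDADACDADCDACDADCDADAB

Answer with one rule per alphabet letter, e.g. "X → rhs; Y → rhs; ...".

A->AD, B->AB, C->A, D->CD

  step 1 ⇒ step 2: CDABCDAB ⇒ A·CD·AD·AB·A·CD·AD·AB
    A ↦ AD
    B ↦ AB
    C ↦ A
    D ↦ CD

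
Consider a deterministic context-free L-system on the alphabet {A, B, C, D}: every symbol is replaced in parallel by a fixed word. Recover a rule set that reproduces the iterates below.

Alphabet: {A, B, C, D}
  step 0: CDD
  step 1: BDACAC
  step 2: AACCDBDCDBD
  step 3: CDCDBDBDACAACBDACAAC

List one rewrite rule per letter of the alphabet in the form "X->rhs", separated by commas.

A->CD, B->A, C->BD, D->AC

  step 2 ⇒ step 3: AACCDBDCDBD ⇒ CD·CD·BD·BD·AC·A·AC·BD·AC·A·AC
    A ↦ CD
    B ↦ A
    C ↦ BD
    D ↦ AC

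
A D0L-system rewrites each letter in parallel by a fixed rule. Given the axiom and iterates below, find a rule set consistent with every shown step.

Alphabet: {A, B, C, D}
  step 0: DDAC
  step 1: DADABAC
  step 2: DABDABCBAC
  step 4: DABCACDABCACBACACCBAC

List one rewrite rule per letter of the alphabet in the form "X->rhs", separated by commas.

A->B, B->C, C->AC, D->DA

  step 1 ⇒ step 2: DADABAC ⇒ DA·B·DA·B·C·B·AC
    A ↦ B
    B ↦ C
    C ↦ AC
    D ↦ DA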